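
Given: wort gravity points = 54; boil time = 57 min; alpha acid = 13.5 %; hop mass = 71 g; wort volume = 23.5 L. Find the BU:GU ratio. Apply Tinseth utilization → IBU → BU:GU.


U = 1.65·0.000125^(GP/1000)·(1−e^(−0.04t))/4.15;  IBU = (α/100)·m·U·1000/V;  BU:GU = IBU/GP
U = 1.65·0.000125^(54/1000)·(1−e^(−0.04·57))/4.15 = 0.2197
IBU = (13.5/100)·71·0.2197·1000/23.5 = 89.6050
BU:GU = 89.6050/54

1.6594


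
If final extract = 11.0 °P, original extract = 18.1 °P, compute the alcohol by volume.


SG = 259/(259 − P);  ABV = (OG − FG)·131.25
OG = 259/(259 − 18.1) = 1.0751
FG = 259/(259 − 11.0) = 1.0444
ABV = (1.0751 − 1.0444)·131.25

4.0399 % ABV


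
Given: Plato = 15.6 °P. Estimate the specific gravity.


SG = 259/(259 − P)
SG = 259/(259 − 15.6)

1.0641


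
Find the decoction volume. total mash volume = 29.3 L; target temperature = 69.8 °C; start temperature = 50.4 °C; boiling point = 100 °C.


V_dec = V_total·(T_target − T_start)/(T_boil − T_start)
V_dec = 29.3·(69.8 − 50.4)/(100 − 50.4)

11.4601 L


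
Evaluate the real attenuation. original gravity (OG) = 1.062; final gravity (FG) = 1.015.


AA = (OG−FG)/(OG−1)·100;  RA = AA·0.8192
AA = (1.062 − 1.015)/(1.062 − 1)·100 = 75.8065
RA = 75.8065·0.8192

62.1006 %


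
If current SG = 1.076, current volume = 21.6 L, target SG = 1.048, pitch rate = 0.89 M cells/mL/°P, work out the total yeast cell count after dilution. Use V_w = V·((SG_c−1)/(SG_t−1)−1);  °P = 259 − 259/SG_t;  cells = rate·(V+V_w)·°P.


V_w = 21.6·((1.076−1)/(1.048−1)−1) = 12.6000
V_final = 21.6 + 12.6000 = 34.2000
°P = 259 − 259/1.048 = 11.8626
cells = 0.89·34.2000·11.8626

361.0737 billion cells


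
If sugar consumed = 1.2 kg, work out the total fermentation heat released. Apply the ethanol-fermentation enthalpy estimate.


Q = m_sugar · 590 kJ/kg
Q = 1.2 · 590

708.0000 kJ


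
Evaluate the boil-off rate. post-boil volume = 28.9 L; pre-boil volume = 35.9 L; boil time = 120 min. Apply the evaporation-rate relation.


rate = (V_pre − V_post) / (t_min/60)
rate = (35.9 − 28.9) / (120/60)

3.5000 L/hr


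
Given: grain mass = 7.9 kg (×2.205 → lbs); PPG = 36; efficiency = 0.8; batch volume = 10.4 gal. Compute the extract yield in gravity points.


points = lbs × PPG × eff / vol
lbs = 7.9 × 2.205 = 17.4195
points = 17.4195 × 36 × 0.8 / 10.4

48.2386 points


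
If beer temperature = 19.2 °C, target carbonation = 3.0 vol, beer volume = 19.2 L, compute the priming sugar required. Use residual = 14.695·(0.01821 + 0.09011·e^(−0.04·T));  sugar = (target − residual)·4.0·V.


residual = 14.695·(0.01821 + 0.09011·e^(−0.04·19.2)) = 0.8819
sugar = (3.0 − 0.8819)·4.0·19.2

162.6678 g


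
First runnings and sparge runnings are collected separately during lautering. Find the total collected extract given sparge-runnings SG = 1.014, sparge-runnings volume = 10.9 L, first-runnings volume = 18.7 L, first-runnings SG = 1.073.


total = Σ (SG_i − 1)·1000·V_i
first = (1.073 − 1)·1000·18.7 = 1365.1000
sparge = (1.014 − 1)·1000·10.9 = 152.6000
total = 1365.1000 + 152.6000

1517.7000 gravity·L


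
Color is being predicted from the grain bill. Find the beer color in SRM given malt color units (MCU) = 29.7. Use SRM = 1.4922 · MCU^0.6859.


SRM = 1.4922 · 29.7^0.6859

15.2753 SRM


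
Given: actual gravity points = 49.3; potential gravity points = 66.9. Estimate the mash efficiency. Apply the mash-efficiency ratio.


efficiency = actual / potential × 100
efficiency = 49.3 / 66.9 × 100

73.6921 %


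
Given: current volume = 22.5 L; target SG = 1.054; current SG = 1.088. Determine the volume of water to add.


V_water = V·((SG_curr − 1)/(SG_target − 1) − 1)
V_water = 22.5·((1.088 − 1)/(1.054 − 1) − 1)

14.1667 L


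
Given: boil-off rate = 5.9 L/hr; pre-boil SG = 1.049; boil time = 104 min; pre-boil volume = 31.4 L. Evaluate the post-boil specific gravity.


V_post = V_pre − rate·(t/60);  SG_post = 1 + (SG_pre−1)·V_pre/V_post
V_post = 31.4 − 5.9·(104/60) = 21.1733
SG_post = 1 + (1.049 − 1)·31.4/21.1733

1.0727


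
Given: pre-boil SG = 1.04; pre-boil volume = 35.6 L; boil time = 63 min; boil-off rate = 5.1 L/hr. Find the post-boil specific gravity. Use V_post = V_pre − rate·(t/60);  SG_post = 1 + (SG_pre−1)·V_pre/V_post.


V_post = 35.6 − 5.1·(63/60) = 30.2450
SG_post = 1 + (1.04 − 1)·35.6/30.2450

1.0471


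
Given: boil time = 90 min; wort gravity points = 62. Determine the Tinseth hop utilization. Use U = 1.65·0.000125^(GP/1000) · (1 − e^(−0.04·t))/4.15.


bigness = 1.65·0.000125^(62/1000) = 0.9451
boil_factor = (1 − e^(−0.04·90))/4.15 = 0.2344
U = 0.9451 · 0.2344

0.2215


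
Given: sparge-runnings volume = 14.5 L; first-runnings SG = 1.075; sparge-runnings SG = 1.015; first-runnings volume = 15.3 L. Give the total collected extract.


total = Σ (SG_i − 1)·1000·V_i
first = (1.075 − 1)·1000·15.3 = 1147.5000
sparge = (1.015 − 1)·1000·14.5 = 217.5000
total = 1147.5000 + 217.5000

1365.0000 gravity·L


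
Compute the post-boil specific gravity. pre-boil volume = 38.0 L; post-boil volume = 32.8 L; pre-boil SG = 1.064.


SG_post = 1 + (SG_pre − 1)·V_pre/V_post
pts_pre = (1.064 − 1)·1000 = 64.0000
pts_post = 64.0000·38.0/32.8 = 74.1463
SG_post = 1 + 74.1463/1000

1.0741


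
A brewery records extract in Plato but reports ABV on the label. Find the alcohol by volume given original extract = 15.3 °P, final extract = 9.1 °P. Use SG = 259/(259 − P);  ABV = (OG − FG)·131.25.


OG = 259/(259 − 15.3) = 1.0628
FG = 259/(259 − 9.1) = 1.0364
ABV = (1.0628 − 1.0364)·131.25

3.4607 % ABV


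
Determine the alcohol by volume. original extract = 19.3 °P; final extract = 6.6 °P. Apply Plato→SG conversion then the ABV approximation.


SG = 259/(259 − P);  ABV = (OG − FG)·131.25
OG = 259/(259 − 19.3) = 1.0805
FG = 259/(259 − 6.6) = 1.0261
ABV = (1.0805 − 1.0261)·131.25

7.1358 % ABV


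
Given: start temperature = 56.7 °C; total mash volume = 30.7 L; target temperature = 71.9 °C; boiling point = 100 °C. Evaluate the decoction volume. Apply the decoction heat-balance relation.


V_dec = V_total·(T_target − T_start)/(T_boil − T_start)
V_dec = 30.7·(71.9 − 56.7)/(100 − 56.7)

10.7769 L


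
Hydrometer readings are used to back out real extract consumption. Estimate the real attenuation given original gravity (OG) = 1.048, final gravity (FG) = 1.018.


AA = (OG−FG)/(OG−1)·100;  RA = AA·0.8192
AA = (1.048 − 1.018)/(1.048 − 1)·100 = 62.5000
RA = 62.5000·0.8192

51.2000 %


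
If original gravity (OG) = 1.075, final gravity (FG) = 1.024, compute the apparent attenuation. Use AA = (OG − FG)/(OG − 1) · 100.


AA = (1.075 − 1.024)/(1.075 − 1) · 100

68.0000 %


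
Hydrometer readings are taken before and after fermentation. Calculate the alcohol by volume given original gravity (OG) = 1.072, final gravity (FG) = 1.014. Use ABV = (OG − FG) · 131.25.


ABV = (1.072 − 1.014) · 131.25

7.6125 % ABV


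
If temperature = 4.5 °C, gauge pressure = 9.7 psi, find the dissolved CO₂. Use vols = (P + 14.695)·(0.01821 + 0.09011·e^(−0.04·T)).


vols = (9.7 + 14.695)·(0.01821 + 0.09011·e^(−0.04·4.5))

2.2804 volumes


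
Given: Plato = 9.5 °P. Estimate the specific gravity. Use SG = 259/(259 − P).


SG = 259/(259 − 9.5)

1.0381


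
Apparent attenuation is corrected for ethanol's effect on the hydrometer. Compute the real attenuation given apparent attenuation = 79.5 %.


RA = AA · 0.8192
RA = 79.5 · 0.8192

65.1264 %


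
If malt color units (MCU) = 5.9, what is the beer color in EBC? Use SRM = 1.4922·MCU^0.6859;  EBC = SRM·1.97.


SRM = 1.4922·5.9^0.6859 = 5.0414
EBC = 5.0414·1.97

9.9316 EBC


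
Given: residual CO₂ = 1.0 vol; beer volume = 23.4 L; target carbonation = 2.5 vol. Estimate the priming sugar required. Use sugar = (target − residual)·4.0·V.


sugar = (2.5 − 1.0)·4.0·23.4

140.4000 g


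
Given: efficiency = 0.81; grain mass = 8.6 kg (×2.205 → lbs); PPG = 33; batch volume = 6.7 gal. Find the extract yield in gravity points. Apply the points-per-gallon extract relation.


points = lbs × PPG × eff / vol
lbs = 8.6 × 2.205 = 18.9630
points = 18.9630 × 33 × 0.81 / 6.7

75.6539 points


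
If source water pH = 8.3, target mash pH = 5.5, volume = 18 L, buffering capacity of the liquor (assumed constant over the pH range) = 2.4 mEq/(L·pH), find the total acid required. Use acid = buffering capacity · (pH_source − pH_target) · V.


acid = 2.4 · (8.3 − 5.5) · 18

120.9600 mEq


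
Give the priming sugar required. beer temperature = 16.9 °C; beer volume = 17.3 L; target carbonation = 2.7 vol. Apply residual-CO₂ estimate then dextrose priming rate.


residual = 14.695·(0.01821 + 0.09011·e^(−0.04·T));  sugar = (target − residual)·4.0·V
residual = 14.695·(0.01821 + 0.09011·e^(−0.04·16.9)) = 0.9411
sugar = (2.7 − 0.9411)·4.0·17.3

121.7138 g


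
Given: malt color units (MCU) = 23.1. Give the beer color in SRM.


SRM = 1.4922 · MCU^0.6859
SRM = 1.4922 · 23.1^0.6859

12.8567 SRM


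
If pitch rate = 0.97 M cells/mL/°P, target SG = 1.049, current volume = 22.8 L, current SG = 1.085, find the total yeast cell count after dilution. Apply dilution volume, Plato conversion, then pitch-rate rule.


V_w = V·((SG_c−1)/(SG_t−1)−1);  °P = 259 − 259/SG_t;  cells = rate·(V+V_w)·°P
V_w = 22.8·((1.085−1)/(1.049−1)−1) = 16.7510
V_final = 22.8 + 16.7510 = 39.5510
°P = 259 − 259/1.049 = 12.0982
cells = 0.97·39.5510·12.0982

464.1408 billion cells


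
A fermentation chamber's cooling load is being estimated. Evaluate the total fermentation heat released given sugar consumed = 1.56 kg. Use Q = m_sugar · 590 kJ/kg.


Q = 1.56 · 590

920.4000 kJ


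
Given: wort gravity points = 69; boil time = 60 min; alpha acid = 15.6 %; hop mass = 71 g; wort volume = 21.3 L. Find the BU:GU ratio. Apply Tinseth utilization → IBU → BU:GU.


U = 1.65·0.000125^(GP/1000)·(1−e^(−0.04t))/4.15;  IBU = (α/100)·m·U·1000/V;  BU:GU = IBU/GP
U = 1.65·0.000125^(69/1000)·(1−e^(−0.04·60))/4.15 = 0.1945
IBU = (15.6/100)·71·0.1945·1000/21.3 = 101.1171
BU:GU = 101.1171/69

1.4655


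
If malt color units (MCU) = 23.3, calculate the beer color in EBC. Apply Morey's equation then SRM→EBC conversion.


SRM = 1.4922·MCU^0.6859;  EBC = SRM·1.97
SRM = 1.4922·23.3^0.6859 = 12.9329
EBC = 12.9329·1.97

25.4778 EBC


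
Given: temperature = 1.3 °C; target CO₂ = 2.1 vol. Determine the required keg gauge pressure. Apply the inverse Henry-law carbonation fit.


psi = vols/(0.01821 + 0.09011·e^(−0.04·T)) − 14.695
psi = 2.1/(0.01821 + 0.09011·e^(−0.04·1.3)) − 14.695

5.5452 psi


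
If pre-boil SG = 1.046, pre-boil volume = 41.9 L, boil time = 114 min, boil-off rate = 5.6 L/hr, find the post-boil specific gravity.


V_post = V_pre − rate·(t/60);  SG_post = 1 + (SG_pre−1)·V_pre/V_post
V_post = 41.9 − 5.6·(114/60) = 31.2600
SG_post = 1 + (1.046 − 1)·41.9/31.2600

1.0617


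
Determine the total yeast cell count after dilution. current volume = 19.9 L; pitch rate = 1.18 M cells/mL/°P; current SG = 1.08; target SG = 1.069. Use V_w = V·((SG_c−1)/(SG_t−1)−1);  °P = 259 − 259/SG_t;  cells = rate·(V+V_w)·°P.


V_w = 19.9·((1.08−1)/(1.069−1)−1) = 3.1725
V_final = 19.9 + 3.1725 = 23.0725
°P = 259 − 259/1.069 = 16.7175
cells = 1.18·23.0725·16.7175

455.1422 billion cells


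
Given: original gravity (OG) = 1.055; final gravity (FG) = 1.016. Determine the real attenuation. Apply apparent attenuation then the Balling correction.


AA = (OG−FG)/(OG−1)·100;  RA = AA·0.8192
AA = (1.055 − 1.016)/(1.055 − 1)·100 = 70.9091
RA = 70.9091·0.8192

58.0887 %


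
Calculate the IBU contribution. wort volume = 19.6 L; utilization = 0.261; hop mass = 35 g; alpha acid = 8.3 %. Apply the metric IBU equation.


IBU = (α/100)·mass·U·1000 / V
IBU = (8.3/100)·35·0.261·1000 / 19.6

38.6839 IBU


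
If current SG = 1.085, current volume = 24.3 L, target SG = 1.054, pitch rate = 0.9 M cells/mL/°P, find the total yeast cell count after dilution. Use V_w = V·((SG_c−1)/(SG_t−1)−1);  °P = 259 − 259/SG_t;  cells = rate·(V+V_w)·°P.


V_w = 24.3·((1.085−1)/(1.054−1)−1) = 13.9500
V_final = 24.3 + 13.9500 = 38.2500
°P = 259 − 259/1.054 = 13.2694
cells = 0.9·38.2500·13.2694

456.8008 billion cells


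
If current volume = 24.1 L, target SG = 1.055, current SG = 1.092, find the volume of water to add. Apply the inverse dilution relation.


V_water = V·((SG_curr − 1)/(SG_target − 1) − 1)
V_water = 24.1·((1.092 − 1)/(1.055 − 1) − 1)

16.2127 L


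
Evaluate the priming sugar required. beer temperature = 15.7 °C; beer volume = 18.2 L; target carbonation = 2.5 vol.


residual = 14.695·(0.01821 + 0.09011·e^(−0.04·T));  sugar = (target − residual)·4.0·V
residual = 14.695·(0.01821 + 0.09011·e^(−0.04·15.7)) = 0.9742
sugar = (2.5 − 0.9742)·4.0·18.2

111.0747 g


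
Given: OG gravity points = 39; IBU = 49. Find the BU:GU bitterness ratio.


BU:GU = IBU / OG_points
BU:GU = 49 / 39

1.2564


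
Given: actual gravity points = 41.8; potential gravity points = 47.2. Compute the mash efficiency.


efficiency = actual / potential × 100
efficiency = 41.8 / 47.2 × 100

88.5593 %


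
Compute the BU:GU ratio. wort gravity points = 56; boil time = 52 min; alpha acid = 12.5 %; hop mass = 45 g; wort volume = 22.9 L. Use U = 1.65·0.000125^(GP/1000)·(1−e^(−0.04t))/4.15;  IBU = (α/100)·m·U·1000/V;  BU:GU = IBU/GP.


U = 1.65·0.000125^(56/1000)·(1−e^(−0.04·52))/4.15 = 0.2103
IBU = (12.5/100)·45·0.2103·1000/22.9 = 51.6645
BU:GU = 51.6645/56

0.9226


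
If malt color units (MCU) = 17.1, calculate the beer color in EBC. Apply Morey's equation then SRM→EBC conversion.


SRM = 1.4922·MCU^0.6859;  EBC = SRM·1.97
SRM = 1.4922·17.1^0.6859 = 10.4602
EBC = 10.4602·1.97

20.6066 EBC


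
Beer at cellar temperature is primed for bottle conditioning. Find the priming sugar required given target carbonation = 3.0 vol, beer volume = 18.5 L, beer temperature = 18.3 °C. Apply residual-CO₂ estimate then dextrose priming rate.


residual = 14.695·(0.01821 + 0.09011·e^(−0.04·T));  sugar = (target − residual)·4.0·V
residual = 14.695·(0.01821 + 0.09011·e^(−0.04·18.3)) = 0.9044
sugar = (3.0 − 0.9044)·4.0·18.5

155.0708 g


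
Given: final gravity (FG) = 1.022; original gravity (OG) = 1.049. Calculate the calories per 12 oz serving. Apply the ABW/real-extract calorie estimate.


ABW = (OG−FG)·131.25·0.79/FG;  °P = 259 − 259/SG (for OG→OE and FG→AE);  RE = 0.1808·OE + 0.8192·AE;  Cal = (6.9·ABW + 4·(RE−0.1))·FG·3.55
ABW = (1.049 − 1.022)·131.25·0.79/1.022 = 2.7393
OE = 259 − 259/1.049 = 12.0982 °P
AE = 259 − 259/1.022 = 5.5753 °P
RE = 0.1808·12.0982 + 0.8192·5.5753 = 6.7547 °P
Cal = (6.9·2.7393 + 4·(6.7547−0.1))·1.022·3.55

165.1506 kcal


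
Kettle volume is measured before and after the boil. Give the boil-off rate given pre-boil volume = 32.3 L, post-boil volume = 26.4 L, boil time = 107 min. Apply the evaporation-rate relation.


rate = (V_pre − V_post) / (t_min/60)
rate = (32.3 − 26.4) / (107/60)

3.3084 L/hr


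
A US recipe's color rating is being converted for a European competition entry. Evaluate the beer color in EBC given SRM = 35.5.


EBC = SRM · 1.97
EBC = 35.5 · 1.97

69.9350 EBC


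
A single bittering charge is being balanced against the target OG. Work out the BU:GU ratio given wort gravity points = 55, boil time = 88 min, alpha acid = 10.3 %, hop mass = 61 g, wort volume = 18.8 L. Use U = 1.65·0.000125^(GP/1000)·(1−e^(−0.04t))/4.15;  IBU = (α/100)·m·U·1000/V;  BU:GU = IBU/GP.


U = 1.65·0.000125^(55/1000)·(1−e^(−0.04·88))/4.15 = 0.2354
IBU = (10.3/100)·61·0.2354·1000/18.8 = 78.6550
BU:GU = 78.6550/55

1.4301


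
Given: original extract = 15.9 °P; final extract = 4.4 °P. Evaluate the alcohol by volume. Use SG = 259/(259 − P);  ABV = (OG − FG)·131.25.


OG = 259/(259 − 15.9) = 1.0654
FG = 259/(259 − 4.4) = 1.0173
ABV = (1.0654 − 1.0173)·131.25

6.3162 % ABV


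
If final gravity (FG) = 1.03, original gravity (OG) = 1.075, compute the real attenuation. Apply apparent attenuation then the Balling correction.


AA = (OG−FG)/(OG−1)·100;  RA = AA·0.8192
AA = (1.075 − 1.03)/(1.075 − 1)·100 = 60.0000
RA = 60.0000·0.8192

49.1520 %


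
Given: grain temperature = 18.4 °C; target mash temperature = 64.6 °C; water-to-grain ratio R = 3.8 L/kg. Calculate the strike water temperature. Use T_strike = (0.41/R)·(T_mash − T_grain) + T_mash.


T_strike = (0.41/3.8)·(64.6 − 18.4) + 64.6

69.5847 °C


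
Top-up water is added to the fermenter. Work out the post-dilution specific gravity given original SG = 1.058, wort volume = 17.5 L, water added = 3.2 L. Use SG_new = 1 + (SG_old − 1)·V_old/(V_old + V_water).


pts = (1.058 − 1)·1000·17.5/(17.5 + 3.2) = 49.0338
SG_new = 1 + 49.0338/1000

1.0490


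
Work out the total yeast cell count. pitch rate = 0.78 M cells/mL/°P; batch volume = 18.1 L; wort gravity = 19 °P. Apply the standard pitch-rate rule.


cells (billions) = rate · V_L · °P
cells = 0.78 · 18.1 · 19

268.2420 billion cells


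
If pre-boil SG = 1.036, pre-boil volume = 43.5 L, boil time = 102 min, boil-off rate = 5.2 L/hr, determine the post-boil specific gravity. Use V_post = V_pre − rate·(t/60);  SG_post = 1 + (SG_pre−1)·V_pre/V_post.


V_post = 43.5 − 5.2·(102/60) = 34.6600
SG_post = 1 + (1.036 − 1)·43.5/34.6600

1.0452


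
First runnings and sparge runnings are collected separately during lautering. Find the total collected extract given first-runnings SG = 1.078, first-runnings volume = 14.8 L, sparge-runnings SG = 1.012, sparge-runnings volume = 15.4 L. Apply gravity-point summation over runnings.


total = Σ (SG_i − 1)·1000·V_i
first = (1.078 − 1)·1000·14.8 = 1154.4000
sparge = (1.012 − 1)·1000·15.4 = 184.8000
total = 1154.4000 + 184.8000

1339.2000 gravity·L


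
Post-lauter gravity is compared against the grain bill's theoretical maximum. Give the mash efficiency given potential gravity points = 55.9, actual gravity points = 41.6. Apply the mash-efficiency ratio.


efficiency = actual / potential × 100
efficiency = 41.6 / 55.9 × 100

74.4186 %


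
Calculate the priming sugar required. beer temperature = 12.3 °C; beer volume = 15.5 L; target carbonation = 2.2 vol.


residual = 14.695·(0.01821 + 0.09011·e^(−0.04·T));  sugar = (target − residual)·4.0·V
residual = 14.695·(0.01821 + 0.09011·e^(−0.04·12.3)) = 1.0772
sugar = (2.2 − 1.0772)·4.0·15.5

69.6139 g


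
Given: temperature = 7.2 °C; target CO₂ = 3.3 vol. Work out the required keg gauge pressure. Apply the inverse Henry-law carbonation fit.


psi = vols/(0.01821 + 0.09011·e^(−0.04·T)) − 14.695
psi = 3.3/(0.01821 + 0.09011·e^(−0.04·7.2)) − 14.695

23.7795 psi


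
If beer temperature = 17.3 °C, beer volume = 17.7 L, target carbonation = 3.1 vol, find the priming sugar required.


residual = 14.695·(0.01821 + 0.09011·e^(−0.04·T));  sugar = (target − residual)·4.0·V
residual = 14.695·(0.01821 + 0.09011·e^(−0.04·17.3)) = 0.9304
sugar = (3.1 − 0.9304)·4.0·17.7

153.6049 g


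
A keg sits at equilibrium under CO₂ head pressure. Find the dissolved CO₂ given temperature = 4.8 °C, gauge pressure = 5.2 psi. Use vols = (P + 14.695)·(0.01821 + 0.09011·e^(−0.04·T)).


vols = (5.2 + 14.695)·(0.01821 + 0.09011·e^(−0.04·4.8))

1.8418 volumes


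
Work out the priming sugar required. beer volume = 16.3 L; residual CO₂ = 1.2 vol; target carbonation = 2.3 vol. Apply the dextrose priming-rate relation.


sugar = (target − residual)·4.0·V
sugar = (2.3 − 1.2)·4.0·16.3

71.7200 g


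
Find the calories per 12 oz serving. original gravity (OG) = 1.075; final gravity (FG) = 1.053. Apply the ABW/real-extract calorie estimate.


ABW = (OG−FG)·131.25·0.79/FG;  °P = 259 − 259/SG (for OG→OE and FG→AE);  RE = 0.1808·OE + 0.8192·AE;  Cal = (6.9·ABW + 4·(RE−0.1))·FG·3.55
ABW = (1.075 − 1.053)·131.25·0.79/1.053 = 2.1663
OE = 259 − 259/1.075 = 18.0698 °P
AE = 259 − 259/1.053 = 13.0361 °P
RE = 0.1808·18.0698 + 0.8192·13.0361 = 13.9462 °P
Cal = (6.9·2.1663 + 4·(13.9462−0.1))·1.053·3.55

262.9125 kcal


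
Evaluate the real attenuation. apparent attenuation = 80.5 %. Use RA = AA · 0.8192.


RA = 80.5 · 0.8192

65.9456 %


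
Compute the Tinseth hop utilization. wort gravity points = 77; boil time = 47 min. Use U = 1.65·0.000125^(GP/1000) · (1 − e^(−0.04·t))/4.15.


bigness = 1.65·0.000125^(77/1000) = 0.8259
boil_factor = (1 − e^(−0.04·47))/4.15 = 0.2042
U = 0.8259 · 0.2042

0.1687


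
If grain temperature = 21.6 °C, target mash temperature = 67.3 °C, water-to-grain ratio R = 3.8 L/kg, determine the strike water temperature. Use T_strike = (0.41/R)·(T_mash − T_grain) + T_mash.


T_strike = (0.41/3.8)·(67.3 − 21.6) + 67.3

72.2308 °C


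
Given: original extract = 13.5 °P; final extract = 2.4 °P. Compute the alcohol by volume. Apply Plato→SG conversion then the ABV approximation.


SG = 259/(259 − P);  ABV = (OG − FG)·131.25
OG = 259/(259 − 13.5) = 1.0550
FG = 259/(259 − 2.4) = 1.0094
ABV = (1.0550 − 1.0094)·131.25

5.9898 % ABV


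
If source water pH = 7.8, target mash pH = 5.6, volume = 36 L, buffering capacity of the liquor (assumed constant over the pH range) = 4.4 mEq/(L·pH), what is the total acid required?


acid = buffering capacity · (pH_source − pH_target) · V
acid = 4.4 · (7.8 − 5.6) · 36

348.4800 mEq


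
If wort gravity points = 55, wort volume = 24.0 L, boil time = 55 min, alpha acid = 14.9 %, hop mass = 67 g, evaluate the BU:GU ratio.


U = 1.65·0.000125^(GP/1000)·(1−e^(−0.04t))/4.15;  IBU = (α/100)·m·U·1000/V;  BU:GU = IBU/GP
U = 1.65·0.000125^(55/1000)·(1−e^(−0.04·55))/4.15 = 0.2157
IBU = (14.9/100)·67·0.2157·1000/24.0 = 89.7044
BU:GU = 89.7044/55

1.6310


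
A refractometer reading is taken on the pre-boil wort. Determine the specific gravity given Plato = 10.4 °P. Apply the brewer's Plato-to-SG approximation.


SG = 259/(259 − P)
SG = 259/(259 − 10.4)

1.0418


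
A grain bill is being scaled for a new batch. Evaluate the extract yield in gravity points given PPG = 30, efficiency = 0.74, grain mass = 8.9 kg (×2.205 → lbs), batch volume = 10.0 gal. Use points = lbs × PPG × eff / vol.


lbs = 8.9 × 2.205 = 19.6245
points = 19.6245 × 30 × 0.74 / 10.0

43.5664 points


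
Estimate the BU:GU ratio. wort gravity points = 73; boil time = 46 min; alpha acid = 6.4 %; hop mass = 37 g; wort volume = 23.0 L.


U = 1.65·0.000125^(GP/1000)·(1−e^(−0.04t))/4.15;  IBU = (α/100)·m·U·1000/V;  BU:GU = IBU/GP
U = 1.65·0.000125^(73/1000)·(1−e^(−0.04·46))/4.15 = 0.1735
IBU = (6.4/100)·37·0.1735·1000/23.0 = 17.8671
BU:GU = 17.8671/73

0.2448


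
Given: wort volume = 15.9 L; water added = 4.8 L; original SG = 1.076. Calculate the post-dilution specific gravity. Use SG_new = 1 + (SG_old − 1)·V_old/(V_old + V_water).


pts = (1.076 − 1)·1000·15.9/(15.9 + 4.8) = 58.3768
SG_new = 1 + 58.3768/1000

1.0584


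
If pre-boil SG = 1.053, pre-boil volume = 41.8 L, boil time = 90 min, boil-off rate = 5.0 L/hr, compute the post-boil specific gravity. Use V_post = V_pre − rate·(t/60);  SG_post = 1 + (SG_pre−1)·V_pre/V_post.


V_post = 41.8 − 5.0·(90/60) = 34.3000
SG_post = 1 + (1.053 − 1)·41.8/34.3000

1.0646


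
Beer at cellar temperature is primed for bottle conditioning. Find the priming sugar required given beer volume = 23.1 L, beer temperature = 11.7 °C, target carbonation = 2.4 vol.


residual = 14.695·(0.01821 + 0.09011·e^(−0.04·T));  sugar = (target − residual)·4.0·V
residual = 14.695·(0.01821 + 0.09011·e^(−0.04·11.7)) = 1.0969
sugar = (2.4 − 1.0969)·4.0·23.1

120.4101 g


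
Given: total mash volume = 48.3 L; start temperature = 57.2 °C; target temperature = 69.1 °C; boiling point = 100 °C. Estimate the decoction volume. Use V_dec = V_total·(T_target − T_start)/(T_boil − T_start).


V_dec = 48.3·(69.1 − 57.2)/(100 − 57.2)

13.4292 L


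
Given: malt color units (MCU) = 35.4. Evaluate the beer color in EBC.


SRM = 1.4922·MCU^0.6859;  EBC = SRM·1.97
SRM = 1.4922·35.4^0.6859 = 17.2301
EBC = 17.2301·1.97

33.9433 EBC


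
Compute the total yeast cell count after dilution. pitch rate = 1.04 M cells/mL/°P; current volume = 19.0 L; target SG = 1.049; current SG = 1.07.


V_w = V·((SG_c−1)/(SG_t−1)−1);  °P = 259 − 259/SG_t;  cells = rate·(V+V_w)·°P
V_w = 19.0·((1.07−1)/(1.049−1)−1) = 8.1429
V_final = 19.0 + 8.1429 = 27.1429
°P = 259 − 259/1.049 = 12.0982
cells = 1.04·27.1429·12.0982

341.5146 billion cells


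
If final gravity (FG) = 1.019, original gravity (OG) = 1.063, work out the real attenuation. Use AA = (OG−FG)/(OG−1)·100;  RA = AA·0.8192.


AA = (1.063 − 1.019)/(1.063 − 1)·100 = 69.8413
RA = 69.8413·0.8192

57.2140 %


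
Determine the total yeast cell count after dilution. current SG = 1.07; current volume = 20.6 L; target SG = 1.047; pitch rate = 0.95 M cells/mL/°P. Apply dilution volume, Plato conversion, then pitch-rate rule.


V_w = V·((SG_c−1)/(SG_t−1)−1);  °P = 259 − 259/SG_t;  cells = rate·(V+V_w)·°P
V_w = 20.6·((1.07−1)/(1.047−1)−1) = 10.0809
V_final = 20.6 + 10.0809 = 30.6809
°P = 259 − 259/1.047 = 11.6266
cells = 0.95·30.6809·11.6266

338.8769 billion cells


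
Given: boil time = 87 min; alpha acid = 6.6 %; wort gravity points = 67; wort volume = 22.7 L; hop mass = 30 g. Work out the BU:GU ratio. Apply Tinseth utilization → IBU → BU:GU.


U = 1.65·0.000125^(GP/1000)·(1−e^(−0.04t))/4.15;  IBU = (α/100)·m·U·1000/V;  BU:GU = IBU/GP
U = 1.65·0.000125^(67/1000)·(1−e^(−0.04·87))/4.15 = 0.2110
IBU = (6.6/100)·30·0.2110·1000/22.7 = 18.4068
BU:GU = 18.4068/67

0.2747


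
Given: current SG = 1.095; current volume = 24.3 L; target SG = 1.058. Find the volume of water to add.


V_water = V·((SG_curr − 1)/(SG_target − 1) − 1)
V_water = 24.3·((1.095 − 1)/(1.058 − 1) − 1)

15.5017 L


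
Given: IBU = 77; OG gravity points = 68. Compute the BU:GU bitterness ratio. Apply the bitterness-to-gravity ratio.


BU:GU = IBU / OG_points
BU:GU = 77 / 68

1.1324


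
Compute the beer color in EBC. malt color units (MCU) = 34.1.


SRM = 1.4922·MCU^0.6859;  EBC = SRM·1.97
SRM = 1.4922·34.1^0.6859 = 16.7936
EBC = 16.7936·1.97

33.0834 EBC


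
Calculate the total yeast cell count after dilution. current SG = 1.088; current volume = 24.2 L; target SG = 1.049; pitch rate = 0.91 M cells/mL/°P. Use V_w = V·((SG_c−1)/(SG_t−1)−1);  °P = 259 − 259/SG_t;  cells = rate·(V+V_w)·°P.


V_w = 24.2·((1.088−1)/(1.049−1)−1) = 19.2612
V_final = 24.2 + 19.2612 = 43.4612
°P = 259 − 259/1.049 = 12.0982
cells = 0.91·43.4612·12.0982

478.4799 billion cells


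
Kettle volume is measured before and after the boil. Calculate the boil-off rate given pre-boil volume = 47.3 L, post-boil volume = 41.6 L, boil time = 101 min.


rate = (V_pre − V_post) / (t_min/60)
rate = (47.3 − 41.6) / (101/60)

3.3861 L/hr


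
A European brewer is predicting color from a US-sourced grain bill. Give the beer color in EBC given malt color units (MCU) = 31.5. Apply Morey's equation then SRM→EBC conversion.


SRM = 1.4922·MCU^0.6859;  EBC = SRM·1.97
SRM = 1.4922·31.5^0.6859 = 15.9044
EBC = 15.9044·1.97

31.3317 EBC


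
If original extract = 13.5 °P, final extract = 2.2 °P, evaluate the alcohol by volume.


SG = 259/(259 − P);  ABV = (OG − FG)·131.25
OG = 259/(259 − 13.5) = 1.0550
FG = 259/(259 − 2.2) = 1.0086
ABV = (1.0550 − 1.0086)·131.25

6.0930 % ABV


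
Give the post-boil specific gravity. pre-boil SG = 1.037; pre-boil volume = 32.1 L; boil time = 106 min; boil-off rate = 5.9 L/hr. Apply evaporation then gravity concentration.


V_post = V_pre − rate·(t/60);  SG_post = 1 + (SG_pre−1)·V_pre/V_post
V_post = 32.1 − 5.9·(106/60) = 21.6767
SG_post = 1 + (1.037 − 1)·32.1/21.6767

1.0548


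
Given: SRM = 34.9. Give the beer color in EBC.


EBC = SRM · 1.97
EBC = 34.9 · 1.97

68.7530 EBC


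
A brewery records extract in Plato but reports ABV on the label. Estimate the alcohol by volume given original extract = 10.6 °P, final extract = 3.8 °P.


SG = 259/(259 − P);  ABV = (OG − FG)·131.25
OG = 259/(259 − 10.6) = 1.0427
FG = 259/(259 − 3.8) = 1.0149
ABV = (1.0427 − 1.0149)·131.25

3.6465 % ABV


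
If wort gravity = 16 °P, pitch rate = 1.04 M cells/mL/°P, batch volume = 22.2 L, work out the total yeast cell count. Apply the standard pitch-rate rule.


cells (billions) = rate · V_L · °P
cells = 1.04 · 22.2 · 16

369.4080 billion cells


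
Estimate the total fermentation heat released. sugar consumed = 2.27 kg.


Q = m_sugar · 590 kJ/kg
Q = 2.27 · 590

1339.3000 kJ


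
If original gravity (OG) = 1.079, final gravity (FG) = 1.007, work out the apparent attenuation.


AA = (OG − FG)/(OG − 1) · 100
AA = (1.079 − 1.007)/(1.079 − 1) · 100

91.1392 %


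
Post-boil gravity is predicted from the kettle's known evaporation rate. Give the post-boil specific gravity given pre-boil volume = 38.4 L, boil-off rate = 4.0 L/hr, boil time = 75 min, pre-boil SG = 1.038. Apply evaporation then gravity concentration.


V_post = V_pre − rate·(t/60);  SG_post = 1 + (SG_pre−1)·V_pre/V_post
V_post = 38.4 − 4.0·(75/60) = 33.4000
SG_post = 1 + (1.038 − 1)·38.4/33.4000

1.0437


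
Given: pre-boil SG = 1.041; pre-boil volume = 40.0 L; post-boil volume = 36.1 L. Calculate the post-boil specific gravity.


SG_post = 1 + (SG_pre − 1)·V_pre/V_post
pts_pre = (1.041 − 1)·1000 = 41.0000
pts_post = 41.0000·40.0/36.1 = 45.4294
SG_post = 1 + 45.4294/1000

1.0454


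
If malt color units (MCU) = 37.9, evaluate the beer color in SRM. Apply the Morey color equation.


SRM = 1.4922 · MCU^0.6859
SRM = 1.4922 · 37.9^0.6859

18.0558 SRM


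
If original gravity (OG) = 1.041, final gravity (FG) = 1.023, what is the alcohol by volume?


ABV = (OG − FG) · 131.25
ABV = (1.041 − 1.023) · 131.25

2.3625 % ABV


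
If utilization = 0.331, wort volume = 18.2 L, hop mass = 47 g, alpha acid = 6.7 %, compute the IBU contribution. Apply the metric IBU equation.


IBU = (α/100)·mass·U·1000 / V
IBU = (6.7/100)·47·0.331·1000 / 18.2

57.2703 IBU


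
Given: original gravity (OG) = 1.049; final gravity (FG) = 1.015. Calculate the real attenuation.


AA = (OG−FG)/(OG−1)·100;  RA = AA·0.8192
AA = (1.049 − 1.015)/(1.049 − 1)·100 = 69.3878
RA = 69.3878·0.8192

56.8424 %


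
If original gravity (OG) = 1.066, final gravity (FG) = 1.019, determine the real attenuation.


AA = (OG−FG)/(OG−1)·100;  RA = AA·0.8192
AA = (1.066 − 1.019)/(1.066 − 1)·100 = 71.2121
RA = 71.2121·0.8192

58.3370 %


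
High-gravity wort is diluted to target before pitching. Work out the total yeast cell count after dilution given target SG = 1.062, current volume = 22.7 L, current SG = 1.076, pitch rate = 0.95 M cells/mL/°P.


V_w = V·((SG_c−1)/(SG_t−1)−1);  °P = 259 − 259/SG_t;  cells = rate·(V+V_w)·°P
V_w = 22.7·((1.076−1)/(1.062−1)−1) = 5.1258
V_final = 22.7 + 5.1258 = 27.8258
°P = 259 − 259/1.062 = 15.1205
cells = 0.95·27.8258·15.1205

399.7038 billion cells


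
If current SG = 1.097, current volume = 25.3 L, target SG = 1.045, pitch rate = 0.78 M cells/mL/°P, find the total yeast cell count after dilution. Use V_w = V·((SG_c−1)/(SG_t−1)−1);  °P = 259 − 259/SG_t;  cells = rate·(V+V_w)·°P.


V_w = 25.3·((1.097−1)/(1.045−1)−1) = 29.2356
V_final = 25.3 + 29.2356 = 54.5356
°P = 259 − 259/1.045 = 11.1531
cells = 0.78·54.5356·11.1531

474.4280 billion cells


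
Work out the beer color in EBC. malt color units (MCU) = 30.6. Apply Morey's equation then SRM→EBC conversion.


SRM = 1.4922·MCU^0.6859;  EBC = SRM·1.97
SRM = 1.4922·30.6^0.6859 = 15.5913
EBC = 15.5913·1.97

30.7149 EBC


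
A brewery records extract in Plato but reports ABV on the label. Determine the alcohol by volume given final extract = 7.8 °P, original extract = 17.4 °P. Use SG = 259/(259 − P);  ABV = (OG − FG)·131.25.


OG = 259/(259 − 17.4) = 1.0720
FG = 259/(259 − 7.8) = 1.0311
ABV = (1.0720 − 1.0311)·131.25

5.3772 % ABV


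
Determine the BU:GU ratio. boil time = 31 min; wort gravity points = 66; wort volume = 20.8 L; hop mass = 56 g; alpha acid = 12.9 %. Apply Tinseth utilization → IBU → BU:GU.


U = 1.65·0.000125^(GP/1000)·(1−e^(−0.04t))/4.15;  IBU = (α/100)·m·U·1000/V;  BU:GU = IBU/GP
U = 1.65·0.000125^(66/1000)·(1−e^(−0.04·31))/4.15 = 0.1561
IBU = (12.9/100)·56·0.1561·1000/20.8 = 54.2227
BU:GU = 54.2227/66

0.8216


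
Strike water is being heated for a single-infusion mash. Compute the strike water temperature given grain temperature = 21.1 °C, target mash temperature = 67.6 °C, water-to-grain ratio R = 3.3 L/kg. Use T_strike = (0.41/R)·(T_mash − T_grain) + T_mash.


T_strike = (0.41/3.3)·(67.6 − 21.1) + 67.6

73.3773 °C


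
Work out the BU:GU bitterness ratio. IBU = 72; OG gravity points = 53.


BU:GU = IBU / OG_points
BU:GU = 72 / 53

1.3585


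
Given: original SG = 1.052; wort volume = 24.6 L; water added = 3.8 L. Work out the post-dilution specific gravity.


SG_new = 1 + (SG_old − 1)·V_old/(V_old + V_water)
pts = (1.052 − 1)·1000·24.6/(24.6 + 3.8) = 45.0423
SG_new = 1 + 45.0423/1000

1.0450


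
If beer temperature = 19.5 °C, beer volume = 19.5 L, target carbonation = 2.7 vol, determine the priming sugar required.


residual = 14.695·(0.01821 + 0.09011·e^(−0.04·T));  sugar = (target − residual)·4.0·V
residual = 14.695·(0.01821 + 0.09011·e^(−0.04·19.5)) = 0.8746
sugar = (2.7 − 0.8746)·4.0·19.5

142.3811 g


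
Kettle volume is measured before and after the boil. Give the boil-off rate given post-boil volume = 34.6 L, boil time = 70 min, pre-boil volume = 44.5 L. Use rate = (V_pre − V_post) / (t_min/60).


rate = (44.5 − 34.6) / (70/60)

8.4857 L/hr


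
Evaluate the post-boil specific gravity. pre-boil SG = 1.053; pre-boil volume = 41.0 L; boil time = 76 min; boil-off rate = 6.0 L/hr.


V_post = V_pre − rate·(t/60);  SG_post = 1 + (SG_pre−1)·V_pre/V_post
V_post = 41.0 − 6.0·(76/60) = 33.4000
SG_post = 1 + (1.053 − 1)·41.0/33.4000

1.0651


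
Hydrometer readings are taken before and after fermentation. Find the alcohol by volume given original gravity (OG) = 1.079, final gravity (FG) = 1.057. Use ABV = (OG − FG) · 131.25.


ABV = (1.079 − 1.057) · 131.25

2.8875 % ABV


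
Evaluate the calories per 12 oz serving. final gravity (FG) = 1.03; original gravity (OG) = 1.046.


ABW = (OG−FG)·131.25·0.79/FG;  °P = 259 − 259/SG (for OG→OE and FG→AE);  RE = 0.1808·OE + 0.8192·AE;  Cal = (6.9·ABW + 4·(RE−0.1))·FG·3.55
ABW = (1.046 − 1.03)·131.25·0.79/1.03 = 1.6107
OE = 259 − 259/1.046 = 11.3901 °P
AE = 259 − 259/1.03 = 7.5437 °P
RE = 0.1808·11.3901 + 0.8192·7.5437 = 8.2391 °P
Cal = (6.9·1.6107 + 4·(8.2391−0.1))·1.03·3.55

159.6799 kcal


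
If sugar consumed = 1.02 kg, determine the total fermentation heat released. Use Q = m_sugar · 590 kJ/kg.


Q = 1.02 · 590

601.8000 kJ


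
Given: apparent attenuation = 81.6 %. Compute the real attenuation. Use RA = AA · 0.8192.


RA = 81.6 · 0.8192

66.8467 %


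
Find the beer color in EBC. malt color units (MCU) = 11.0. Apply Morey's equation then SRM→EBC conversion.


SRM = 1.4922·MCU^0.6859;  EBC = SRM·1.97
SRM = 1.4922·11.0^0.6859 = 7.7289
EBC = 7.7289·1.97

15.2260 EBC


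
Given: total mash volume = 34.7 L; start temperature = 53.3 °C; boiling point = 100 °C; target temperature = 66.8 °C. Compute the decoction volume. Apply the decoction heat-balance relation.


V_dec = V_total·(T_target − T_start)/(T_boil − T_start)
V_dec = 34.7·(66.8 − 53.3)/(100 − 53.3)

10.0310 L


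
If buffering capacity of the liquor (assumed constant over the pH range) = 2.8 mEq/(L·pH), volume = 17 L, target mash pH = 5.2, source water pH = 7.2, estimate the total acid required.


acid = buffering capacity · (pH_source − pH_target) · V
acid = 2.8 · (7.2 − 5.2) · 17

95.2000 mEq


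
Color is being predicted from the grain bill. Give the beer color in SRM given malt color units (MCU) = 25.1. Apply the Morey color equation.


SRM = 1.4922 · MCU^0.6859
SRM = 1.4922 · 25.1^0.6859

13.6102 SRM


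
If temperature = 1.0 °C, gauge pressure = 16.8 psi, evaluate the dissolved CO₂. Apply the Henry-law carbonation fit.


vols = (P + 14.695)·(0.01821 + 0.09011·e^(−0.04·T))
vols = (16.8 + 14.695)·(0.01821 + 0.09011·e^(−0.04·1.0))

3.3003 volumes


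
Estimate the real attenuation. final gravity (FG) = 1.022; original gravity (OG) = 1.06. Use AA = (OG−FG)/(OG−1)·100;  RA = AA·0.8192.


AA = (1.06 − 1.022)/(1.06 − 1)·100 = 63.3333
RA = 63.3333·0.8192

51.8827 %


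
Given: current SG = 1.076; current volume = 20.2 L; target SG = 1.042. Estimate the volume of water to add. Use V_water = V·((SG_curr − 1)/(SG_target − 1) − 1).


V_water = 20.2·((1.076 − 1)/(1.042 − 1) − 1)

16.3524 L


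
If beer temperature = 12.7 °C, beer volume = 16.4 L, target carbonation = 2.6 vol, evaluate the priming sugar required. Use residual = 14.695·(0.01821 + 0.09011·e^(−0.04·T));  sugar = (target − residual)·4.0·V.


residual = 14.695·(0.01821 + 0.09011·e^(−0.04·12.7)) = 1.0643
sugar = (2.6 − 1.0643)·4.0·16.4

100.7390 g


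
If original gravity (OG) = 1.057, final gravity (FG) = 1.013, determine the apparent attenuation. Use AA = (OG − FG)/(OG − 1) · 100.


AA = (1.057 − 1.013)/(1.057 − 1) · 100

77.1930 %


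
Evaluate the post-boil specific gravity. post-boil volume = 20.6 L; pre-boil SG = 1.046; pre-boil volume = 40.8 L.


SG_post = 1 + (SG_pre − 1)·V_pre/V_post
pts_pre = (1.046 − 1)·1000 = 46.0000
pts_post = 46.0000·40.8/20.6 = 91.1068
SG_post = 1 + 91.1068/1000

1.0911


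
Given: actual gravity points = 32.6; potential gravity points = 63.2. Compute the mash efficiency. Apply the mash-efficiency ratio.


efficiency = actual / potential × 100
efficiency = 32.6 / 63.2 × 100

51.5823 %


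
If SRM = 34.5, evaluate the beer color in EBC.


EBC = SRM · 1.97
EBC = 34.5 · 1.97

67.9650 EBC


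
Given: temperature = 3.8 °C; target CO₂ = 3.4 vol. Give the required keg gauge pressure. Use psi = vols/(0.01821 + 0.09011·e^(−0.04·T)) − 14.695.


psi = 3.4/(0.01821 + 0.09011·e^(−0.04·3.8)) − 14.695

20.8649 psi


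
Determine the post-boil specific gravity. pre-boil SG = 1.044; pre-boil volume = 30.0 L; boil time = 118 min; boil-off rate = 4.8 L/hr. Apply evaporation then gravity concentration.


V_post = V_pre − rate·(t/60);  SG_post = 1 + (SG_pre−1)·V_pre/V_post
V_post = 30.0 − 4.8·(118/60) = 20.5600
SG_post = 1 + (1.044 − 1)·30.0/20.5600

1.0642


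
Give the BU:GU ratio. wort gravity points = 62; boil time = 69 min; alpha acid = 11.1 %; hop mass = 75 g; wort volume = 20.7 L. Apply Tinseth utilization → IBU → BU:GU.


U = 1.65·0.000125^(GP/1000)·(1−e^(−0.04t))/4.15;  IBU = (α/100)·m·U·1000/V;  BU:GU = IBU/GP
U = 1.65·0.000125^(62/1000)·(1−e^(−0.04·69))/4.15 = 0.2133
IBU = (11.1/100)·75·0.2133·1000/20.7 = 85.7951
BU:GU = 85.7951/62

1.3838
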